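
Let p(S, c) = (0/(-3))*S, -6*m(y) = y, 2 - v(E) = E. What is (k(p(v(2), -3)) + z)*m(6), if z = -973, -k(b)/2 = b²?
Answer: 973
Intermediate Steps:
v(E) = 2 - E
m(y) = -y/6
p(S, c) = 0 (p(S, c) = (0*(-⅓))*S = 0*S = 0)
k(b) = -2*b²
(k(p(v(2), -3)) + z)*m(6) = (-2*0² - 973)*(-⅙*6) = (-2*0 - 973)*(-1) = (0 - 973)*(-1) = -973*(-1) = 973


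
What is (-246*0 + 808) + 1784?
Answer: 2592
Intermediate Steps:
(-246*0 + 808) + 1784 = (0 + 808) + 1784 = 808 + 1784 = 2592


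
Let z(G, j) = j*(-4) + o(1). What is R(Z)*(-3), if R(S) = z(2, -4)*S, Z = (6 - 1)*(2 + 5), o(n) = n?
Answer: -1785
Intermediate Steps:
Z = 35 (Z = 5*7 = 35)
z(G, j) = 1 - 4*j (z(G, j) = j*(-4) + 1 = -4*j + 1 = 1 - 4*j)
R(S) = 17*S (R(S) = (1 - 4*(-4))*S = (1 + 16)*S = 17*S)
R(Z)*(-3) = (17*35)*(-3) = 595*(-3) = -1785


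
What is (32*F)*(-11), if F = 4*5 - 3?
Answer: -5984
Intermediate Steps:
F = 17 (F = 20 - 3 = 17)
(32*F)*(-11) = (32*17)*(-11) = 544*(-11) = -5984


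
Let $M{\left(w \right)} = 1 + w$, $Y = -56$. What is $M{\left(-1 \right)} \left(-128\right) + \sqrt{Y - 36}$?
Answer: $2 i \sqrt{23} \approx 9.5917 i$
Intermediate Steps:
$M{\left(-1 \right)} \left(-128\right) + \sqrt{Y - 36} = \left(1 - 1\right) \left(-128\right) + \sqrt{-56 - 36} = 0 \left(-128\right) + \sqrt{-92} = 0 + 2 i \sqrt{23} = 2 i \sqrt{23}$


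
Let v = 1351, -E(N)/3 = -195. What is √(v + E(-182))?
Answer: 44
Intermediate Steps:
E(N) = 585 (E(N) = -3*(-195) = 585)
√(v + E(-182)) = √(1351 + 585) = √1936 = 44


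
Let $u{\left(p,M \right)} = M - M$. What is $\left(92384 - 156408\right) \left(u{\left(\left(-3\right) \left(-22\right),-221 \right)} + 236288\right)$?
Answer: $-15128102912$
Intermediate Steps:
$u{\left(p,M \right)} = 0$
$\left(92384 - 156408\right) \left(u{\left(\left(-3\right) \left(-22\right),-221 \right)} + 236288\right) = \left(92384 - 156408\right) \left(0 + 236288\right) = \left(-64024\right) 236288 = -15128102912$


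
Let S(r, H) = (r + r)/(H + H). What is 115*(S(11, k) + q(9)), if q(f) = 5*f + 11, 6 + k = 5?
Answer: 5175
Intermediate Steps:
k = -1 (k = -6 + 5 = -1)
q(f) = 11 + 5*f
S(r, H) = r/H (S(r, H) = (2*r)/((2*H)) = (2*r)*(1/(2*H)) = r/H)
115*(S(11, k) + q(9)) = 115*(11/(-1) + (11 + 5*9)) = 115*(11*(-1) + (11 + 45)) = 115*(-11 + 56) = 115*45 = 5175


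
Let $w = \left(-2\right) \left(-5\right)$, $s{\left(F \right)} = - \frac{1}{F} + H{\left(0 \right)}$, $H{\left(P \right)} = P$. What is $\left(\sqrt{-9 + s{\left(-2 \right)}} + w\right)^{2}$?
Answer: $\frac{\left(20 + i \sqrt{34}\right)^{2}}{4} \approx 91.5 + 58.31 i$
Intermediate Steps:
$s{\left(F \right)} = - \frac{1}{F}$ ($s{\left(F \right)} = - \frac{1}{F} + 0 = - \frac{1}{F}$)
$w = 10$
$\left(\sqrt{-9 + s{\left(-2 \right)}} + w\right)^{2} = \left(\sqrt{-9 - \frac{1}{-2}} + 10\right)^{2} = \left(\sqrt{-9 - - \frac{1}{2}} + 10\right)^{2} = \left(\sqrt{-9 + \frac{1}{2}} + 10\right)^{2} = \left(\sqrt{- \frac{17}{2}} + 10\right)^{2} = \left(\frac{i \sqrt{34}}{2} + 10\right)^{2} = \left(10 + \frac{i \sqrt{34}}{2}\right)^{2}$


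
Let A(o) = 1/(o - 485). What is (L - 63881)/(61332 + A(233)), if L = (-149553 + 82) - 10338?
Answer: -56369880/15455663 ≈ -3.6472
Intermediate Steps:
L = -159809 (L = -149471 - 10338 = -159809)
A(o) = 1/(-485 + o)
(L - 63881)/(61332 + A(233)) = (-159809 - 63881)/(61332 + 1/(-485 + 233)) = -223690/(61332 + 1/(-252)) = -223690/(61332 - 1/252) = -223690/15455663/252 = -223690*252/15455663 = -56369880/15455663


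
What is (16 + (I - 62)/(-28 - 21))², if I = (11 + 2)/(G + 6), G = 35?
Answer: 1202216929/4036081 ≈ 297.87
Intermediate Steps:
I = 13/41 (I = (11 + 2)/(35 + 6) = 13/41 ≈ 0.31707)
(16 + (I - 62)/(-28 - 21))² = (16 + (13/41 - 62)/(-28 - 21))² = (16 - 2529/41/(-49))² = (16 - 2529/41*(-1/49))² = (16 + 2529/2009)² = (34673/2009)² = 1202216929/4036081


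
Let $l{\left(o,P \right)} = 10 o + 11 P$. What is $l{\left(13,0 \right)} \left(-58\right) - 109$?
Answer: $-7649$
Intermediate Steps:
$l{\left(13,0 \right)} \left(-58\right) - 109 = \left(10 \cdot 13 + 11 \cdot 0\right) \left(-58\right) - 109 = \left(130 + 0\right) \left(-58\right) - 109 = 130 \left(-58\right) - 109 = -7540 - 109 = -7649$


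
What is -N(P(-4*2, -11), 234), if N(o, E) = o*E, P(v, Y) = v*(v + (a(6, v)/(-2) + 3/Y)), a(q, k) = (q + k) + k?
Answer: -67392/11 ≈ -6126.5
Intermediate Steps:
a(q, k) = q + 2*k (a(q, k) = (k + q) + k = q + 2*k)
P(v, Y) = v*(-3 + 3/Y) (P(v, Y) = v*(v + ((6 + 2*v)/(-2) + 3/Y)) = v*(v + ((6 + 2*v)*(-½) + 3/Y)) = v*(v + ((-3 - v) + 3/Y)) = v*(v + (-3 - v + 3/Y)) = v*(-3 + 3/Y))
N(o, E) = E*o
-N(P(-4*2, -11), 234) = -234*3*(-4*2)*(1 - 1*(-11))/(-11) = -234*3*(-8)*(-1/11)*(1 + 11) = -234*3*(-8)*(-1/11)*12 = -234*288/11 = -1*67392/11 = -67392/11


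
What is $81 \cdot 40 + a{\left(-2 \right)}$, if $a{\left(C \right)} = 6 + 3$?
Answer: $3249$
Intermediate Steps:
$a{\left(C \right)} = 9$
$81 \cdot 40 + a{\left(-2 \right)} = 81 \cdot 40 + 9 = 3240 + 9 = 3249$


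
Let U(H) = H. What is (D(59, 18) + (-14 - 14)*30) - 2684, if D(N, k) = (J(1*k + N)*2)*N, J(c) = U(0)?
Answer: -3524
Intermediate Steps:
J(c) = 0
D(N, k) = 0 (D(N, k) = (0*2)*N = 0*N = 0)
(D(59, 18) + (-14 - 14)*30) - 2684 = (0 + (-14 - 14)*30) - 2684 = (0 - 28*30) - 2684 = (0 - 840) - 2684 = -840 - 2684 = -3524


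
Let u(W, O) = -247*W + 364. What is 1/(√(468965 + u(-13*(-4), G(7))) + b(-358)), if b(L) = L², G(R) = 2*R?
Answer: 128164/16425554411 - √456485/16425554411 ≈ 7.7616e-6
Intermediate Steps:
u(W, O) = 364 - 247*W
1/(√(468965 + u(-13*(-4), G(7))) + b(-358)) = 1/(√(468965 + (364 - (-3211)*(-4))) + (-358)²) = 1/(√(468965 + (364 - 247*52)) + 128164) = 1/(√(468965 + (364 - 12844)) + 128164) = 1/(√(468965 - 12480) + 128164) = 1/(√456485 + 128164) = 1/(128164 + √456485)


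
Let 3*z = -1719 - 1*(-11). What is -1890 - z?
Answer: -3962/3 ≈ -1320.7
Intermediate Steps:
z = -1708/3 (z = (-1719 - 1*(-11))/3 = (-1719 + 11)/3 = (⅓)*(-1708) = -1708/3 ≈ -569.33)
-1890 - z = -1890 - 1*(-1708/3) = -1890 + 1708/3 = -3962/3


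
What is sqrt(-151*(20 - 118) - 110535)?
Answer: I*sqrt(95737) ≈ 309.41*I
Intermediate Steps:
sqrt(-151*(20 - 118) - 110535) = sqrt(-151*(-98) - 110535) = sqrt(14798 - 110535) = sqrt(-95737) = I*sqrt(95737)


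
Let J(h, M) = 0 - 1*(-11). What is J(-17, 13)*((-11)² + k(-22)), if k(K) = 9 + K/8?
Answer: 5599/4 ≈ 1399.8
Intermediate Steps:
J(h, M) = 11 (J(h, M) = 0 + 11 = 11)
k(K) = 9 + K/8 (k(K) = 9 + K*(⅛) = 9 + K/8)
J(-17, 13)*((-11)² + k(-22)) = 11*((-11)² + (9 + (⅛)*(-22))) = 11*(121 + (9 - 11/4)) = 11*(121 + 25/4) = 11*(509/4) = 5599/4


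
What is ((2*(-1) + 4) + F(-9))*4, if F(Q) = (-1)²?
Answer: 12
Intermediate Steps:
F(Q) = 1
((2*(-1) + 4) + F(-9))*4 = ((2*(-1) + 4) + 1)*4 = ((-2 + 4) + 1)*4 = (2 + 1)*4 = 3*4 = 12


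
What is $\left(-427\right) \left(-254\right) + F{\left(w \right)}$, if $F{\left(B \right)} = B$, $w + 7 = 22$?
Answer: $108473$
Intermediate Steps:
$w = 15$ ($w = -7 + 22 = 15$)
$\left(-427\right) \left(-254\right) + F{\left(w \right)} = \left(-427\right) \left(-254\right) + 15 = 108458 + 15 = 108473$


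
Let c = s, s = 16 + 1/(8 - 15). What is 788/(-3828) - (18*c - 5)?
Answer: -1879970/6699 ≈ -280.63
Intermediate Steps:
s = 111/7 (s = 16 + 1/(-7) = 16 - ⅐ = 111/7 ≈ 15.857)
c = 111/7 ≈ 15.857
788/(-3828) - (18*c - 5) = 788/(-3828) - (18*(111/7) - 5) = 788*(-1/3828) - (1998/7 - 5) = -197/957 - 1*1963/7 = -197/957 - 1963/7 = -1879970/6699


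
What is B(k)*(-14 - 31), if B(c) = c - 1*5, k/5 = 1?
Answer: 0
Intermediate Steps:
k = 5 (k = 5*1 = 5)
B(c) = -5 + c (B(c) = c - 5 = -5 + c)
B(k)*(-14 - 31) = (-5 + 5)*(-14 - 31) = 0*(-45) = 0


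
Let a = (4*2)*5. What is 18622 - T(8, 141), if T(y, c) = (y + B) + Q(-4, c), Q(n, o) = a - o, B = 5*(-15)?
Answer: 18790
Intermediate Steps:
B = -75
a = 40 (a = 8*5 = 40)
Q(n, o) = 40 - o
T(y, c) = -35 + y - c (T(y, c) = (y - 75) + (40 - c) = (-75 + y) + (40 - c) = -35 + y - c)
18622 - T(8, 141) = 18622 - (-35 + 8 - 1*141) = 18622 - (-35 + 8 - 141) = 18622 - 1*(-168) = 18622 + 168 = 18790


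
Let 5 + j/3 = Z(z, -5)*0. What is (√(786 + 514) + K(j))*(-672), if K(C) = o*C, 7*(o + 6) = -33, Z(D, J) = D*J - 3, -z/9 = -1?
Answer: -108000 - 6720*√13 ≈ -1.3223e+5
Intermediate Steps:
z = 9 (z = -9*(-1) = 9)
Z(D, J) = -3 + D*J
o = -75/7 (o = -6 + (⅐)*(-33) = -6 - 33/7 = -75/7 ≈ -10.714)
j = -15 (j = -15 + 3*((-3 + 9*(-5))*0) = -15 + 3*((-3 - 45)*0) = -15 + 3*(-48*0) = -15 + 3*0 = -15 + 0 = -15)
K(C) = -75*C/7
(√(786 + 514) + K(j))*(-672) = (√(786 + 514) - 75/7*(-15))*(-672) = (√1300 + 1125/7)*(-672) = (10*√13 + 1125/7)*(-672) = (1125/7 + 10*√13)*(-672) = -108000 - 6720*√13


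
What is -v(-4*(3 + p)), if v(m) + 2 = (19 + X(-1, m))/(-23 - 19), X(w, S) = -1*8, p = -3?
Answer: 95/42 ≈ 2.2619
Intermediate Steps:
X(w, S) = -8
v(m) = -95/42 (v(m) = -2 + (19 - 8)/(-23 - 19) = -2 + 11/(-42) = -2 + 11*(-1/42) = -2 - 11/42 = -95/42)
-v(-4*(3 + p)) = -1*(-95/42) = 95/42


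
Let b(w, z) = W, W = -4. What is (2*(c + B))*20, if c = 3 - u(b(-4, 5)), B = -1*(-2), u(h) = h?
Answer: 360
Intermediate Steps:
b(w, z) = -4
B = 2
c = 7 (c = 3 - 1*(-4) = 3 + 4 = 7)
(2*(c + B))*20 = (2*(7 + 2))*20 = (2*9)*20 = 18*20 = 360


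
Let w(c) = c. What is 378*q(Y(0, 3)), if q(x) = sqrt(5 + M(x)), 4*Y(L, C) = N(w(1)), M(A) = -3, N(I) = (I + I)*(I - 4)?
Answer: 378*sqrt(2) ≈ 534.57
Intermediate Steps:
N(I) = 2*I*(-4 + I) (N(I) = (2*I)*(-4 + I) = 2*I*(-4 + I))
Y(L, C) = -3/2 (Y(L, C) = (2*1*(-4 + 1))/4 = (2*1*(-3))/4 = (1/4)*(-6) = -3/2)
q(x) = sqrt(2) (q(x) = sqrt(5 - 3) = sqrt(2))
378*q(Y(0, 3)) = 378*sqrt(2)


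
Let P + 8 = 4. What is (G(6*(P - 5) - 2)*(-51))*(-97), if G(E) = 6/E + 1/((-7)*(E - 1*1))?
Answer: -275383/532 ≈ -517.64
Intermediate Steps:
P = -4 (P = -8 + 4 = -4)
G(E) = 6/E - 1/(7*(-1 + E)) (G(E) = 6/E - 1/(7*(E - 1)) = 6/E - 1/(7*(-1 + E)))
(G(6*(P - 5) - 2)*(-51))*(-97) = (((-42 + 41*(6*(-4 - 5) - 2))/(7*(6*(-4 - 5) - 2)*(-1 + (6*(-4 - 5) - 2))))*(-51))*(-97) = (((-42 + 41*(6*(-9) - 2))/(7*(6*(-9) - 2)*(-1 + (6*(-9) - 2))))*(-51))*(-97) = (((-42 + 41*(-54 - 2))/(7*(-54 - 2)*(-1 + (-54 - 2))))*(-51))*(-97) = (((⅐)*(-42 + 41*(-56))/(-56*(-1 - 56)))*(-51))*(-97) = (((⅐)*(-1/56)*(-42 - 2296)/(-57))*(-51))*(-97) = (((⅐)*(-1/56)*(-1/57)*(-2338))*(-51))*(-97) = -167/1596*(-51)*(-97) = (2839/532)*(-97) = -275383/532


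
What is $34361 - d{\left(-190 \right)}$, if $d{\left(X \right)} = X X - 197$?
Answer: $-1542$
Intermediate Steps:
$d{\left(X \right)} = -197 + X^{2}$ ($d{\left(X \right)} = X^{2} - 197 = -197 + X^{2}$)
$34361 - d{\left(-190 \right)} = 34361 - \left(-197 + \left(-190\right)^{2}\right) = 34361 - \left(-197 + 36100\right) = 34361 - 35903 = -1542$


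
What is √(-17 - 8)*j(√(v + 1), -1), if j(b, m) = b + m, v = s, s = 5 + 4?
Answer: 5*I*(-1 + √10) ≈ 10.811*I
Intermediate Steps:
s = 9
v = 9
√(-17 - 8)*j(√(v + 1), -1) = √(-17 - 8)*(√(9 + 1) - 1) = √(-25)*(√10 - 1) = (5*I)*(-1 + √10) = 5*I*(-1 + √10)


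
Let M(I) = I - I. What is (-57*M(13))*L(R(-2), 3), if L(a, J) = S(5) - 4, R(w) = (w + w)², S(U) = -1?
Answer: 0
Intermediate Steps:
R(w) = 4*w² (R(w) = (2*w)² = 4*w²)
M(I) = 0
L(a, J) = -5 (L(a, J) = -1 - 4 = -5)
(-57*M(13))*L(R(-2), 3) = -57*0*(-5) = 0*(-5) = 0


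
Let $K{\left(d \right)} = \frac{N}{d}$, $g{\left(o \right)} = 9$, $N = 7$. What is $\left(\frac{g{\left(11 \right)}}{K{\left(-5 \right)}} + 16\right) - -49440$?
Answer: $\frac{346147}{7} \approx 49450.0$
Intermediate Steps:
$K{\left(d \right)} = \frac{7}{d}$
$\left(\frac{g{\left(11 \right)}}{K{\left(-5 \right)}} + 16\right) - -49440 = \left(\frac{1}{7 \frac{1}{-5}} \cdot 9 + 16\right) - -49440 = \left(\frac{1}{7 \left(- \frac{1}{5}\right)} 9 + 16\right) + 49440 = \left(\frac{1}{- \frac{7}{5}} \cdot 9 + 16\right) + 49440 = \left(\left(- \frac{5}{7}\right) 9 + 16\right) + 49440 = \left(- \frac{45}{7} + 16\right) + 49440 = \frac{67}{7} + 49440 = \frac{346147}{7}$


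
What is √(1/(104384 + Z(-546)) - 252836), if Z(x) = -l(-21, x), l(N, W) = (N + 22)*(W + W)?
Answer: I*√703211918256015/52738 ≈ 502.83*I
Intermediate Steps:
l(N, W) = 2*W*(22 + N) (l(N, W) = (22 + N)*(2*W) = 2*W*(22 + N))
Z(x) = -2*x (Z(x) = -2*x*(22 - 21) = -2*x)
√(1/(104384 + Z(-546)) - 252836) = √(1/(104384 - 2*(-546)) - 252836) = √(1/(104384 + 1092) - 252836) = √(1/105476 - 252836) = √(-26668129935/105476) = I*√703211918256015/52738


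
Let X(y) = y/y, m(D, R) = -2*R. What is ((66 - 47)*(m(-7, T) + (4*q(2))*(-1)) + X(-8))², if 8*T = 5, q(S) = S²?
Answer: 1708249/16 ≈ 1.0677e+5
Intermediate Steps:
T = 5/8 (T = (⅛)*5 = 5/8 ≈ 0.62500)
X(y) = 1
((66 - 47)*(m(-7, T) + (4*q(2))*(-1)) + X(-8))² = ((66 - 47)*(-2*5/8 + (4*2²)*(-1)) + 1)² = (19*(-5/4 + (4*4)*(-1)) + 1)² = (19*(-5/4 + 16*(-1)) + 1)² = (19*(-5/4 - 16) + 1)² = (19*(-69/4) + 1)² = (-1311/4 + 1)² = (-1307/4)² = 1708249/16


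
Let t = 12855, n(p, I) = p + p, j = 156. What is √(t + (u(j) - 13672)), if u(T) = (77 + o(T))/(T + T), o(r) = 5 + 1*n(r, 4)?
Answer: I*√4962945/78 ≈ 28.561*I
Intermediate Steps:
n(p, I) = 2*p
o(r) = 5 + 2*r (o(r) = 5 + 1*(2*r) = 5 + 2*r)
u(T) = (82 + 2*T)/(2*T) (u(T) = (77 + (5 + 2*T))/(T + T) = (82 + 2*T)/((2*T)) = (82 + 2*T)*(1/(2*T)) = (82 + 2*T)/(2*T))
√(t + (u(j) - 13672)) = √(12855 + ((41 + 156)/156 - 13672)) = √(12855 + ((1/156)*197 - 13672)) = √(12855 + (197/156 - 13672)) = √(12855 - 2132635/156) = √(-127255/156) = I*√4962945/78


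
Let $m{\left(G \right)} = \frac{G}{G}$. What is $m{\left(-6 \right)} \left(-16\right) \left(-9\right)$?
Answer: $144$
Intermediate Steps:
$m{\left(G \right)} = 1$
$m{\left(-6 \right)} \left(-16\right) \left(-9\right) = 1 \left(-16\right) \left(-9\right) = \left(-16\right) \left(-9\right) = 144$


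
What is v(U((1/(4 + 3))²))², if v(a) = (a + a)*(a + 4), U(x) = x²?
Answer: 369024100/33232930569601 ≈ 1.1104e-5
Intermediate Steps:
v(a) = 2*a*(4 + a) (v(a) = (2*a)*(4 + a) = 2*a*(4 + a))
v(U((1/(4 + 3))²))² = (2*((1/(4 + 3))²)²*(4 + ((1/(4 + 3))²)²))² = (2*((1/7)²)²*(4 + ((1/7)²)²))² = (2*((⅐)²)²*(4 + ((⅐)²)²))² = (2*(1/49)²*(4 + (1/49)²))² = (2*(1/2401)*(4 + 1/2401))² = (2*(1/2401)*(9605/2401))² = (19210/5764801)² = 369024100/33232930569601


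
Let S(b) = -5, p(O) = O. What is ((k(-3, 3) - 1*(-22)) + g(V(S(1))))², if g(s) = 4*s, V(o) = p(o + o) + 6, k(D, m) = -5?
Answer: 1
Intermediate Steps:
V(o) = 6 + 2*o (V(o) = (o + o) + 6 = 2*o + 6 = 6 + 2*o)
((k(-3, 3) - 1*(-22)) + g(V(S(1))))² = ((-5 - 1*(-22)) + 4*(6 + 2*(-5)))² = ((-5 + 22) + 4*(6 - 10))² = (17 + 4*(-4))² = (17 - 16)² = 1² = 1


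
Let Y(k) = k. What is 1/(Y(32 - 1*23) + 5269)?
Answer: 1/5278 ≈ 0.00018947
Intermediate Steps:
1/(Y(32 - 1*23) + 5269) = 1/((32 - 1*23) + 5269) = 1/((32 - 23) + 5269) = 1/(9 + 5269) = 1/5278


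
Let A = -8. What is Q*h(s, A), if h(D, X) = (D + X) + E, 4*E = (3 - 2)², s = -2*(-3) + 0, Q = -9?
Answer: 63/4 ≈ 15.750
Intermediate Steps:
s = 6 (s = 6 + 0 = 6)
E = ¼ (E = (3 - 2)²/4 = (¼)*1² = (¼)*1 = ¼ ≈ 0.25000)
h(D, X) = ¼ + D + X (h(D, X) = (D + X) + ¼ = ¼ + D + X)
Q*h(s, A) = -9*(¼ + 6 - 8) = -9*(-7/4) = 63/4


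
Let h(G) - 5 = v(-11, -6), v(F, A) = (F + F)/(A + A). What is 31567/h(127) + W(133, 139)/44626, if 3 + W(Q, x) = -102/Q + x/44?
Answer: 49462588225667/10707205432 ≈ 4619.6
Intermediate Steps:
W(Q, x) = -3 - 102/Q + x/44 (W(Q, x) = -3 + (-102/Q + x/44) = -3 - 102/Q + x/44)
v(F, A) = F/A (v(F, A) = (2*F)/((2*A)) = (2*F)*(1/(2*A)) = F/A)
h(G) = 41/6 (h(G) = 5 - 11/(-6) = 5 - 11*(-⅙) = 5 + 11/6 = 41/6)
31567/h(127) + W(133, 139)/44626 = 31567/(41/6) + (-3 - 102/133 + (1/44)*139)/44626 = 31567*(6/41) + (-3 - 102*1/133 + 139/44)*(1/44626) = 189402/41 + (-3 - 102/133 + 139/44)*(1/44626) = 189402/41 - 3557/5852*1/44626 = 189402/41 - 3557/261151352 = 49462588225667/10707205432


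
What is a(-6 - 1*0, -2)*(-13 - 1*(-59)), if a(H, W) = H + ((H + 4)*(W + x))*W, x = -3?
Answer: -1196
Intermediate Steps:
a(H, W) = H + W*(-3 + W)*(4 + H) (a(H, W) = H + ((H + 4)*(W - 3))*W = H + ((4 + H)*(-3 + W))*W = H + ((-3 + W)*(4 + H))*W = H + W*(-3 + W)*(4 + H))
a(-6 - 1*0, -2)*(-13 - 1*(-59)) = ((-6 - 1*0) - 12*(-2) + 4*(-2)**2 + (-6 - 1*0)*(-2)**2 - 3*(-6 - 1*0)*(-2))*(-13 - 1*(-59)) = ((-6 + 0) + 24 + 4*4 + (-6 + 0)*4 - 3*(-6 + 0)*(-2))*(-13 + 59) = (-6 + 24 + 16 - 6*4 - 3*(-6)*(-2))*46 = (-6 + 24 + 16 - 24 - 36)*46 = -26*46 = -1196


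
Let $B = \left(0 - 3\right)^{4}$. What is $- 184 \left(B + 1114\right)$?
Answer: $-219880$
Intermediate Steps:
$B = 81$ ($B = \left(0 - 3\right)^{4} = \left(-3\right)^{4} = 81$)
$- 184 \left(B + 1114\right) = - 184 \left(81 + 1114\right) = \left(-184\right) 1195 = -219880$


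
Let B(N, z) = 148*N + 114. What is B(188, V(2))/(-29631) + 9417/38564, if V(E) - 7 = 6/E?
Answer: -798365905/1142689884 ≈ -0.69867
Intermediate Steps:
V(E) = 7 + 6/E
B(N, z) = 114 + 148*N
B(188, V(2))/(-29631) + 9417/38564 = (114 + 148*188)/(-29631) + 9417/38564 = (114 + 27824)*(-1/29631) + 9417*(1/38564) = 27938*(-1/29631) + 9417/38564 = -27938/29631 + 9417/38564 = -798365905/1142689884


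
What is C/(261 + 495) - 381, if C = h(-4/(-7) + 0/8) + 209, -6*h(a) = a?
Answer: -6044369/15876 ≈ -380.72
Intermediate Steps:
h(a) = -a/6
C = 4387/21 (C = -(-4/(-7) + 0/8)/6 + 209 = -(-4*(-⅐) + 0*(⅛))/6 + 209 = -(4/7 + 0)/6 + 209 = -⅙*4/7 + 209 = -2/21 + 209 = 4387/21 ≈ 208.90)
C/(261 + 495) - 381 = 4387/(21*(261 + 495)) - 381 = (4387/21)/756 - 381 = (4387/21)*(1/756) - 381 = 4387/15876 - 381 = -6044369/15876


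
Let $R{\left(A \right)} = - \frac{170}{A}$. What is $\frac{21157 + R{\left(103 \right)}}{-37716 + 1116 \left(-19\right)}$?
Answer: $- \frac{2179001}{6068760} \approx -0.35905$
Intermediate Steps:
$\frac{21157 + R{\left(103 \right)}}{-37716 + 1116 \left(-19\right)} = \frac{21157 - \frac{170}{103}}{-37716 + 1116 \left(-19\right)} = \frac{21157 - \frac{170}{103}}{-37716 - 21204} = \frac{21157 - \frac{170}{103}}{-58920} = \frac{2179001}{103} \left(- \frac{1}{58920}\right) = - \frac{2179001}{6068760}$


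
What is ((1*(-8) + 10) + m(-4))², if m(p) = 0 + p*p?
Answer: 324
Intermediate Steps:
m(p) = p² (m(p) = 0 + p² = p²)
((1*(-8) + 10) + m(-4))² = ((1*(-8) + 10) + (-4)²)² = ((-8 + 10) + 16)² = (2 + 16)² = 18² = 324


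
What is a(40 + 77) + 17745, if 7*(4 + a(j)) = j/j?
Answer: 124188/7 ≈ 17741.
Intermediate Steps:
a(j) = -27/7 (a(j) = -4 + (j/j)/7 = -4 + (1/7)*1 = -4 + 1/7 = -27/7)
a(40 + 77) + 17745 = -27/7 + 17745 = 124188/7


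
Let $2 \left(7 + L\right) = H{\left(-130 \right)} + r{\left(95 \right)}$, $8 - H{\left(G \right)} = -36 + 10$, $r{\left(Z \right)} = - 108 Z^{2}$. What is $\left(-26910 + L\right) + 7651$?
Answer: $-506599$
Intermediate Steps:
$H{\left(G \right)} = 34$ ($H{\left(G \right)} = 8 - \left(-36 + 10\right) = 8 - -26 = 8 + 26 = 34$)
$L = -487340$ ($L = -7 + \frac{34 - 108 \cdot 95^{2}}{2} = -7 + \frac{34 - 974700}{2} = -7 + \frac{1}{2} \left(-974666\right) = -7 - 487333 = -487340$)
$\left(-26910 + L\right) + 7651 = \left(-26910 - 487340\right) + 7651 = -514250 + 7651 = -506599$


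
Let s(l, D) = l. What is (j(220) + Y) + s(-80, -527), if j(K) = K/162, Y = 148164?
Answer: 11994914/81 ≈ 1.4809e+5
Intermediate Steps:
j(K) = K/162 (j(K) = K*(1/162) = K/162)
(j(220) + Y) + s(-80, -527) = ((1/162)*220 + 148164) - 80 = (110/81 + 148164) - 80 = 12001394/81 - 80 = 11994914/81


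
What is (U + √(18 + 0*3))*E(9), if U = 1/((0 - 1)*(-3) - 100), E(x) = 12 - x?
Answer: -3/97 + 9*√2 ≈ 12.697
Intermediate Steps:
U = -1/97 (U = 1/(-1*(-3) - 100) = 1/(3 - 100) = 1/(-97) = -1/97 ≈ -0.010309)
(U + √(18 + 0*3))*E(9) = (-1/97 + √(18 + 0*3))*(12 - 1*9) = (-1/97 + √(18 + 0))*(12 - 9) = (-1/97 + √18)*3 = (-1/97 + 3*√2)*3 = -3/97 + 9*√2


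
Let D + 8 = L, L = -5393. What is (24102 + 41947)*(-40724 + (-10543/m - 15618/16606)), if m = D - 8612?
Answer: -16471427563253704/6123681 ≈ -2.6898e+9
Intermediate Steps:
D = -5401 (D = -8 - 5393 = -5401)
m = -14013 (m = -5401 - 8612 = -14013)
(24102 + 41947)*(-40724 + (-10543/m - 15618/16606)) = (24102 + 41947)*(-40724 + (-10543/(-14013) - 15618/16606)) = 66049*(-40724 + (-10543*(-1/14013) - 15618*1/16606)) = 66049*(-40724 + (10543/14013 - 411/437)) = 66049*(-40724 - 1152052/6123681) = 66049*(-249381937096/6123681) = -16471427563253704/6123681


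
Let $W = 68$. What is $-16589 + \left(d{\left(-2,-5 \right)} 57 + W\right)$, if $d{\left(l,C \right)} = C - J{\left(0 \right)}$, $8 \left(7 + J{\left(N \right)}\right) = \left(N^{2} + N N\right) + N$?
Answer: $-16407$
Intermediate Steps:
$J{\left(N \right)} = -7 + \frac{N^{2}}{4} + \frac{N}{8}$ ($J{\left(N \right)} = -7 + \frac{\left(N^{2} + N N\right) + N}{8} = -7 + \frac{\left(N^{2} + N^{2}\right) + N}{8} = -7 + \frac{2 N^{2} + N}{8} = -7 + \frac{N + 2 N^{2}}{8} = -7 + \left(\frac{N^{2}}{4} + \frac{N}{8}\right) = -7 + \frac{N^{2}}{4} + \frac{N}{8}$)
$d{\left(l,C \right)} = 7 + C$ ($d{\left(l,C \right)} = C - \left(-7 + \frac{0^{2}}{4} + \frac{1}{8} \cdot 0\right) = C - \left(-7 + \frac{1}{4} \cdot 0 + 0\right) = C - \left(-7 + 0 + 0\right) = C - -7 = C + 7 = 7 + C$)
$-16589 + \left(d{\left(-2,-5 \right)} 57 + W\right) = -16589 + \left(\left(7 - 5\right) 57 + 68\right) = -16589 + \left(2 \cdot 57 + 68\right) = -16589 + \left(114 + 68\right) = -16589 + 182 = -16407$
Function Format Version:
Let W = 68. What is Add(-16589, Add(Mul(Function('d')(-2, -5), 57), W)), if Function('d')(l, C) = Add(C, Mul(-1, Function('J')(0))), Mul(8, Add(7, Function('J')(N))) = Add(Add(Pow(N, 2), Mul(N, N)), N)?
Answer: -16407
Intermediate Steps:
Function('J')(N) = Add(-7, Mul(Rational(1, 4), Pow(N, 2)), Mul(Rational(1, 8), N)) (Function('J')(N) = Add(-7, Mul(Rational(1, 8), Add(Add(Pow(N, 2), Mul(N, N)), N))) = Add(-7, Mul(Rational(1, 8), Add(Add(Pow(N, 2), Pow(N, 2)), N))) = Add(-7, Mul(Rational(1, 8), Add(Mul(2, Pow(N, 2)), N))) = Add(-7, Mul(Rational(1, 8), Add(N, Mul(2, Pow(N, 2))))) = Add(-7, Add(Mul(Rational(1, 4), Pow(N, 2)), Mul(Rational(1, 8), N))) = Add(-7, Mul(Rational(1, 4), Pow(N, 2)), Mul(Rational(1, 8), N)))
Function('d')(l, C) = Add(7, C) (Function('d')(l, C) = Add(C, Mul(-1, Add(-7, Mul(Rational(1, 4), Pow(0, 2)), Mul(Rational(1, 8), 0)))) = Add(C, Mul(-1, Add(-7, Mul(Rational(1, 4), 0), 0))) = Add(C, Mul(-1, Add(-7, 0, 0))) = Add(C, Mul(-1, -7)) = Add(C, 7) = Add(7, C))
Add(-16589, Add(Mul(Function('d')(-2, -5), 57), W)) = Add(-16589, Add(Mul(Add(7, -5), 57), 68)) = Add(-16589, Add(Mul(2, 57), 68)) = Add(-16589, Add(114, 68)) = Add(-16589, 182) = -16407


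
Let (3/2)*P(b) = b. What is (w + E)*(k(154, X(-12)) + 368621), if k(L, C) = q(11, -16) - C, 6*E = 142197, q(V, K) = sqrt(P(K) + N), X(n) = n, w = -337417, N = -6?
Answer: -231293246355/2 - 1045725*I*sqrt(6)/2 ≈ -1.1565e+11 - 1.2807e+6*I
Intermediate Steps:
P(b) = 2*b/3
q(V, K) = sqrt(-6 + 2*K/3) (q(V, K) = sqrt(2*K/3 - 6) = sqrt(-6 + 2*K/3))
E = 47399/2 (E = (1/6)*142197 = 47399/2 ≈ 23700.)
k(L, C) = -C + 5*I*sqrt(6)/3 (k(L, C) = sqrt(-54 + 6*(-16))/3 - C = sqrt(-54 - 96)/3 - C = sqrt(-150)/3 - C = (5*I*sqrt(6))/3 - C = 5*I*sqrt(6)/3 - C = -C + 5*I*sqrt(6)/3)
(w + E)*(k(154, X(-12)) + 368621) = (-337417 + 47399/2)*((-1*(-12) + 5*I*sqrt(6)/3) + 368621) = -627435*((12 + 5*I*sqrt(6)/3) + 368621)/2 = -627435*(368633 + 5*I*sqrt(6)/3)/2 = -231293246355/2 - 1045725*I*sqrt(6)/2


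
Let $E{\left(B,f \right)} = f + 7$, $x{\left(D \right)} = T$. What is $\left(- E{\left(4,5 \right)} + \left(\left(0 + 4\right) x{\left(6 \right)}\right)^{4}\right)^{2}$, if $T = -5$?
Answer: $25596160144$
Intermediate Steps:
$x{\left(D \right)} = -5$
$E{\left(B,f \right)} = 7 + f$
$\left(- E{\left(4,5 \right)} + \left(\left(0 + 4\right) x{\left(6 \right)}\right)^{4}\right)^{2} = \left(- (7 + 5) + \left(\left(0 + 4\right) \left(-5\right)\right)^{4}\right)^{2} = \left(\left(-1\right) 12 + \left(4 \left(-5\right)\right)^{4}\right)^{2} = \left(-12 + \left(-20\right)^{4}\right)^{2} = \left(-12 + 160000\right)^{2} = 159988^{2} = 25596160144$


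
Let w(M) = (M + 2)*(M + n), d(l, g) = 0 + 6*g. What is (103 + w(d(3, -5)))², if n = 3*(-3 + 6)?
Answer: 477481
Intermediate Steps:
d(l, g) = 6*g
n = 9 (n = 3*3 = 9)
w(M) = (2 + M)*(9 + M) (w(M) = (M + 2)*(M + 9) = (2 + M)*(9 + M))
(103 + w(d(3, -5)))² = (103 + (18 + (6*(-5))² + 11*(6*(-5))))² = (103 + (18 + (-30)² + 11*(-30)))² = (103 + (18 + 900 - 330))² = (103 + 588)² = 691² = 477481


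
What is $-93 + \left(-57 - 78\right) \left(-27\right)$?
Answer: $3552$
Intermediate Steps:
$-93 + \left(-57 - 78\right) \left(-27\right) = -93 - -3645 = -93 + 3645 = 3552$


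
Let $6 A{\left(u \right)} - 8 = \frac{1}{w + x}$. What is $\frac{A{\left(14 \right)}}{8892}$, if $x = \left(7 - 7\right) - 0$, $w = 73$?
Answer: $\frac{5}{33288} \approx 0.0001502$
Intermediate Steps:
$x = 0$ ($x = 0 + 0 = 0$)
$A{\left(u \right)} = \frac{195}{146}$ ($A{\left(u \right)} = \frac{4}{3} + \frac{1}{6 \left(73 + 0\right)} = \frac{4}{3} + \frac{1}{6 \cdot 73} = \frac{4}{3} + \frac{1}{6} \cdot \frac{1}{73} = \frac{4}{3} + \frac{1}{438} = \frac{195}{146}$)
$\frac{A{\left(14 \right)}}{8892} = \frac{195}{146 \cdot 8892} = \frac{195}{146} \cdot \frac{1}{8892} = \frac{5}{33288}$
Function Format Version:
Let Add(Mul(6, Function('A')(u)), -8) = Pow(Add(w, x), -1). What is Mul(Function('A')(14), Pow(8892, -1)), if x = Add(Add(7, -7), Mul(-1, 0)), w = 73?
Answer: Rational(5, 33288) ≈ 0.00015020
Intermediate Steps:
x = 0 (x = Add(0, 0) = 0)
Function('A')(u) = Rational(195, 146) (Function('A')(u) = Add(Rational(4, 3), Mul(Rational(1, 6), Pow(Add(73, 0), -1))) = Add(Rational(4, 3), Mul(Rational(1, 6), Pow(73, -1))) = Add(Rational(4, 3), Mul(Rational(1, 6), Rational(1, 73))) = Add(Rational(4, 3), Rational(1, 438)) = Rational(195, 146))
Mul(Function('A')(14), Pow(8892, -1)) = Mul(Rational(195, 146), Pow(8892, -1)) = Mul(Rational(195, 146), Rational(1, 8892)) = Rational(5, 33288)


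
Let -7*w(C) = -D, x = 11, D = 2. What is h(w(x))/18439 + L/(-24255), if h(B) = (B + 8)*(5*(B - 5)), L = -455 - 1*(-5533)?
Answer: -98370392/447237945 ≈ -0.21995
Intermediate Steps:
w(C) = 2/7 (w(C) = -(-1)*2/7 = -⅐*(-2) = 2/7)
L = 5078 (L = -455 + 5533 = 5078)
h(B) = (-25 + 5*B)*(8 + B) (h(B) = (8 + B)*(5*(-5 + B)) = (8 + B)*(-25 + 5*B) = (-25 + 5*B)*(8 + B))
h(w(x))/18439 + L/(-24255) = (-200 + 5*(2/7)² + 15*(2/7))/18439 + 5078/(-24255) = (-200 + 5*(4/49) + 30/7)*(1/18439) + 5078*(-1/24255) = (-200 + 20/49 + 30/7)*(1/18439) - 5078/24255 = -9570/49*1/18439 - 5078/24255 = -9570/903511 - 5078/24255 = -98370392/447237945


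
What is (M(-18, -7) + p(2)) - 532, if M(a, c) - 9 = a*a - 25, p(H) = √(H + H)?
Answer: -222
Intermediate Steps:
p(H) = √2*√H (p(H) = √(2*H) = √2*√H)
M(a, c) = -16 + a² (M(a, c) = 9 + (a*a - 25) = 9 + (a² - 25) = 9 + (-25 + a²) = -16 + a²)
(M(-18, -7) + p(2)) - 532 = ((-16 + (-18)²) + √2*√2) - 532 = ((-16 + 324) + 2) - 532 = (308 + 2) - 532 = 310 - 532 = -222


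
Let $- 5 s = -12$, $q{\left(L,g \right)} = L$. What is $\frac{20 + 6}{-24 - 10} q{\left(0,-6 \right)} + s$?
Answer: $\frac{12}{5} \approx 2.4$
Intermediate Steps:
$s = \frac{12}{5}$ ($s = \left(- \frac{1}{5}\right) \left(-12\right) = \frac{12}{5} \approx 2.4$)
$\frac{20 + 6}{-24 - 10} q{\left(0,-6 \right)} + s = \frac{20 + 6}{-24 - 10} \cdot 0 + \frac{12}{5} = \frac{26}{-34} \cdot 0 + \frac{12}{5} = 26 \left(- \frac{1}{34}\right) 0 + \frac{12}{5} = \left(- \frac{13}{17}\right) 0 + \frac{12}{5} = 0 + \frac{12}{5} = \frac{12}{5}$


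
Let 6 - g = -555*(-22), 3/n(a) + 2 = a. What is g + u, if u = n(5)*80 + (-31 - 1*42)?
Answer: -12197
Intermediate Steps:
n(a) = 3/(-2 + a)
g = -12204 (g = 6 - (-555)*(-22) = 6 - 1*12210 = 6 - 12210 = -12204)
u = 7 (u = (3/(-2 + 5))*80 + (-31 - 1*42) = (3/3)*80 + (-31 - 42) = (3*(1/3))*80 - 73 = 1*80 - 73 = 80 - 73 = 7)
g + u = -12204 + 7 = -12197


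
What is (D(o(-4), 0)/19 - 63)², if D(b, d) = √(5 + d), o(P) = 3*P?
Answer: (1197 - √5)²/361 ≈ 3954.2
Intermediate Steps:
(D(o(-4), 0)/19 - 63)² = (√(5 + 0)/19 - 63)² = (√5*(1/19) - 63)² = (√5/19 - 63)² = (-63 + √5/19)²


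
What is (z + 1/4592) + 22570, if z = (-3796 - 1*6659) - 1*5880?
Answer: 28631121/4592 ≈ 6235.0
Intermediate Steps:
z = -16335 (z = (-3796 - 6659) - 5880 = -10455 - 5880 = -16335)
(z + 1/4592) + 22570 = (-16335 + 1/4592) + 22570 = -75010319/4592 + 22570 = 28631121/4592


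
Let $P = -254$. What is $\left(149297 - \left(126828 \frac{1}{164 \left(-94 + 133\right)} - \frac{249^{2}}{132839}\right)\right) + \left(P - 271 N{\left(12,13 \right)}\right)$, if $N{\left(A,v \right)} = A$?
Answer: $\frac{793930500543}{5446399} \approx 1.4577 \cdot 10^{5}$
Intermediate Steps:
$\left(149297 - \left(126828 \frac{1}{164 \left(-94 + 133\right)} - \frac{249^{2}}{132839}\right)\right) + \left(P - 271 N{\left(12,13 \right)}\right) = \left(149297 - \left(126828 \frac{1}{164 \left(-94 + 133\right)} - \frac{249^{2}}{132839}\right)\right) - 3506 = \left(149297 + \left(62001 \cdot \frac{1}{132839} - \frac{126828}{164 \cdot 39}\right)\right) - 3506 = \left(149297 + \left(\frac{62001}{132839} - \frac{126828}{6396}\right)\right) - 3506 = \left(149297 + \left(\frac{62001}{132839} - \frac{813}{41}\right)\right) - 3506 = \left(149297 - \frac{105456066}{5446399}\right) - 3506 = \frac{813025575437}{5446399} - 3506 = \frac{793930500543}{5446399}$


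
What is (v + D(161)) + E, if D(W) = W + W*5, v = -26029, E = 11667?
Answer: -13396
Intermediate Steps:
D(W) = 6*W (D(W) = W + 5*W = 6*W)
(v + D(161)) + E = (-26029 + 6*161) + 11667 = (-26029 + 966) + 11667 = -25063 + 11667 = -13396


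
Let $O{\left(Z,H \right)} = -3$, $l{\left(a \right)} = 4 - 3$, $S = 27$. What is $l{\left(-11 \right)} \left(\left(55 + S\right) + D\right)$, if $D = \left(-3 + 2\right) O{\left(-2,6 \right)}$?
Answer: $85$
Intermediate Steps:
$l{\left(a \right)} = 1$ ($l{\left(a \right)} = 4 - 3 = 1$)
$D = 3$ ($D = \left(-3 + 2\right) \left(-3\right) = \left(-1\right) \left(-3\right) = 3$)
$l{\left(-11 \right)} \left(\left(55 + S\right) + D\right) = 1 \left(\left(55 + 27\right) + 3\right) = 1 \left(82 + 3\right) = 1 \cdot 85 = 85$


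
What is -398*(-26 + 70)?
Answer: -17512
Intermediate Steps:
-398*(-26 + 70) = -398*44 = -17512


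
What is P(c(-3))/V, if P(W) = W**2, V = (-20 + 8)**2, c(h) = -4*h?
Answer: 1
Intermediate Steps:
V = 144 (V = (-12)**2 = 144)
P(c(-3))/V = (-4*(-3))**2/144 = 12**2*(1/144) = 144*(1/144) = 1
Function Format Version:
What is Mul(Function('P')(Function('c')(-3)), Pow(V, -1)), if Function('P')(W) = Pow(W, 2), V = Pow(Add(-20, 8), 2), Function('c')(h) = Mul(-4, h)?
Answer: 1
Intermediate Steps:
V = 144 (V = Pow(-12, 2) = 144)
Mul(Function('P')(Function('c')(-3)), Pow(V, -1)) = Mul(Pow(Mul(-4, -3), 2), Pow(144, -1)) = Mul(Pow(12, 2), Rational(1, 144)) = Mul(144, Rational(1, 144)) = 1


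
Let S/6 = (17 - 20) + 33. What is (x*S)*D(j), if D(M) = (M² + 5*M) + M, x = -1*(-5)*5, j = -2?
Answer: -36000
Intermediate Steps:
x = 25 (x = 5*5 = 25)
D(M) = M² + 6*M
S = 180 (S = 6*((17 - 20) + 33) = 6*(-3 + 33) = 6*30 = 180)
(x*S)*D(j) = (25*180)*(-2*(6 - 2)) = 4500*(-2*4) = 4500*(-8) = -36000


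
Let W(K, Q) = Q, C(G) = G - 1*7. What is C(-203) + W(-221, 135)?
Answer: -75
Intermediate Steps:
C(G) = -7 + G (C(G) = G - 7 = -7 + G)
C(-203) + W(-221, 135) = (-7 - 203) + 135 = -210 + 135 = -75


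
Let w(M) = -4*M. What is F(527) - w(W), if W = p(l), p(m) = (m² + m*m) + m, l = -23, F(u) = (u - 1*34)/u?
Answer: 128369/31 ≈ 4140.9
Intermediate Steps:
F(u) = (-34 + u)/u (F(u) = (u - 34)/u = (-34 + u)/u)
p(m) = m + 2*m² (p(m) = (m² + m²) + m = 2*m² + m = m + 2*m²)
W = 1035 (W = -23*(1 + 2*(-23)) = -23*(1 - 46) = -23*(-45) = 1035)
F(527) - w(W) = (-34 + 527)/527 - (-4)*1035 = (1/527)*493 - 1*(-4140) = 29/31 + 4140 = 128369/31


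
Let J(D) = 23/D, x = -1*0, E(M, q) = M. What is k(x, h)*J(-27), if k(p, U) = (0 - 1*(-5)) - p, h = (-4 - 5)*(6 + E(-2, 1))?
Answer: -115/27 ≈ -4.2593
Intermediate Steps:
x = 0
h = -36 (h = (-4 - 5)*(6 - 2) = -9*4 = -36)
k(p, U) = 5 - p (k(p, U) = (0 + 5) - p = 5 - p)
k(x, h)*J(-27) = (5 - 1*0)*(23/(-27)) = (5 + 0)*(23*(-1/27)) = 5*(-23/27) = -115/27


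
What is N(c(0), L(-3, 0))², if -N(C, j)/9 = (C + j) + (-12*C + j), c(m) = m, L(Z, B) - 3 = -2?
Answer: 324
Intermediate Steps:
L(Z, B) = 1 (L(Z, B) = 3 - 2 = 1)
N(C, j) = -18*j + 99*C (N(C, j) = -9*((C + j) + (-12*C + j)) = -9*((C + j) + (j - 12*C)) = -9*(-11*C + 2*j) = -18*j + 99*C)
N(c(0), L(-3, 0))² = (-18*1 + 99*0)² = (-18 + 0)² = (-18)² = 324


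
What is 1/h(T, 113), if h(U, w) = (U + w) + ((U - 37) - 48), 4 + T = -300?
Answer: -1/580 ≈ -0.0017241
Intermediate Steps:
T = -304 (T = -4 - 300 = -304)
h(U, w) = -85 + w + 2*U (h(U, w) = (U + w) + ((-37 + U) - 48) = (U + w) + (-85 + U) = -85 + w + 2*U)
1/h(T, 113) = 1/(-85 + 113 + 2*(-304)) = 1/(-85 + 113 - 608) = 1/(-580) = -1/580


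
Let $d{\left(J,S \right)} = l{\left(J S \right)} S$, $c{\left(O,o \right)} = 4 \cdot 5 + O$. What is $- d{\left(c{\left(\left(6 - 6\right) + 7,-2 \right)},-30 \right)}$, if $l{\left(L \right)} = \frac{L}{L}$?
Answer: $30$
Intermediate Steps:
$l{\left(L \right)} = 1$
$c{\left(O,o \right)} = 20 + O$
$d{\left(J,S \right)} = S$ ($d{\left(J,S \right)} = 1 S = S$)
$- d{\left(c{\left(\left(6 - 6\right) + 7,-2 \right)},-30 \right)} = \left(-1\right) \left(-30\right) = 30$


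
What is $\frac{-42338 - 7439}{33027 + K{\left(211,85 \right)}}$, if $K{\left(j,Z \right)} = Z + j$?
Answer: $- \frac{49777}{33323} \approx -1.4938$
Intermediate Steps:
$\frac{-42338 - 7439}{33027 + K{\left(211,85 \right)}} = \frac{-42338 - 7439}{33027 + \left(85 + 211\right)} = - \frac{49777}{33027 + 296} = - \frac{49777}{33323}$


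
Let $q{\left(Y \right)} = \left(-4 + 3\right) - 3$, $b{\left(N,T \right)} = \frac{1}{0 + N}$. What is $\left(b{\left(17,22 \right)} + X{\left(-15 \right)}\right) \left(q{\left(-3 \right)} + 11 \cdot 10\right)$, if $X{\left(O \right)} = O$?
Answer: $- \frac{26924}{17} \approx -1583.8$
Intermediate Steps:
$b{\left(N,T \right)} = \frac{1}{N}$
$q{\left(Y \right)} = -4$ ($q{\left(Y \right)} = -1 - 3 = -4$)
$\left(b{\left(17,22 \right)} + X{\left(-15 \right)}\right) \left(q{\left(-3 \right)} + 11 \cdot 10\right) = \left(\frac{1}{17} - 15\right) \left(-4 + 11 \cdot 10\right) = \left(\frac{1}{17} - 15\right) \left(-4 + 110\right) = \left(- \frac{254}{17}\right) 106 = - \frac{26924}{17}$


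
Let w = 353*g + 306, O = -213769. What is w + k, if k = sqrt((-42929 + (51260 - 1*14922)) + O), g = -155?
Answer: -54409 + 2*I*sqrt(55090) ≈ -54409.0 + 469.43*I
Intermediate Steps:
w = -54409 (w = 353*(-155) + 306 = -54715 + 306 = -54409)
k = 2*I*sqrt(55090) (k = sqrt((-42929 + (51260 - 1*14922)) - 213769) = sqrt((-42929 + (51260 - 14922)) - 213769) = sqrt((-42929 + 36338) - 213769) = sqrt(-6591 - 213769) = sqrt(-220360) = 2*I*sqrt(55090) ≈ 469.43*I)
w + k = -54409 + 2*I*sqrt(55090)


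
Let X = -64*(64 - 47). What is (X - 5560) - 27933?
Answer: -34581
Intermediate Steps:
X = -1088 (X = -64*17 = -1088)
(X - 5560) - 27933 = (-1088 - 5560) - 27933 = -6648 - 27933 = -34581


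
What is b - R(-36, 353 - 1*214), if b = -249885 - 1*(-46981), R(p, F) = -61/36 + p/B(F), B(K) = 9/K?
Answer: -7284467/36 ≈ -2.0235e+5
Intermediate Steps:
R(p, F) = -61/36 + F*p/9 (R(p, F) = -61/36 + p/((9/F)) = -61*1/36 + p*(F/9) = -61/36 + F*p/9)
b = -202904 (b = -249885 + 46981 = -202904)
b - R(-36, 353 - 1*214) = -202904 - (-61/36 + (1/9)*(353 - 1*214)*(-36)) = -202904 - (-61/36 + (1/9)*(353 - 214)*(-36)) = -202904 - (-61/36 + (1/9)*139*(-36)) = -202904 - (-61/36 - 556) = -202904 - 1*(-20077/36) = -202904 + 20077/36 = -7284467/36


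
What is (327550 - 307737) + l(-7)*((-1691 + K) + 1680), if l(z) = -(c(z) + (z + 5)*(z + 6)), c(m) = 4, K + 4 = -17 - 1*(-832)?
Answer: 15013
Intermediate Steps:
K = 811 (K = -4 + (-17 - 1*(-832)) = -4 + (-17 + 832) = -4 + 815 = 811)
l(z) = -4 - (5 + z)*(6 + z) (l(z) = -(4 + (z + 5)*(z + 6)) = -(4 + (5 + z)*(6 + z)) = -4 - (5 + z)*(6 + z))
(327550 - 307737) + l(-7)*((-1691 + K) + 1680) = (327550 - 307737) + (-34 - 1*(-7)² - 11*(-7))*((-1691 + 811) + 1680) = 19813 + (-34 - 1*49 + 77)*(-880 + 1680) = 19813 + (-34 - 49 + 77)*800 = 19813 - 6*800 = 19813 - 4800 = 15013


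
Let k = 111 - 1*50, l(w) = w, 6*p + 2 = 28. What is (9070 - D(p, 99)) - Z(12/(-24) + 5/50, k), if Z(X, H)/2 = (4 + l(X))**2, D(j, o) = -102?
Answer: 228652/25 ≈ 9146.1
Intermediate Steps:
p = 13/3 (p = -1/3 + (1/6)*28 = -1/3 + 14/3 = 13/3 ≈ 4.3333)
k = 61 (k = 111 - 50 = 61)
Z(X, H) = 2*(4 + X)**2
(9070 - D(p, 99)) - Z(12/(-24) + 5/50, k) = (9070 - 1*(-102)) - 2*(4 + (12/(-24) + 5/50))**2 = (9070 + 102) - 2*(4 + (12*(-1/24) + 5*(1/50)))**2 = 9172 - 2*(4 + (-1/2 + 1/10))**2 = 9172 - 2*(4 - 2/5)**2 = 9172 - 2*(18/5)**2 = 9172 - 2*324/25 = 9172 - 1*648/25 = 9172 - 648/25 = 228652/25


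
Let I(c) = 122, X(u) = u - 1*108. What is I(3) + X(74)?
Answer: 88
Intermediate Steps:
X(u) = -108 + u (X(u) = u - 108 = -108 + u)
I(3) + X(74) = 122 + (-108 + 74) = 122 - 34 = 88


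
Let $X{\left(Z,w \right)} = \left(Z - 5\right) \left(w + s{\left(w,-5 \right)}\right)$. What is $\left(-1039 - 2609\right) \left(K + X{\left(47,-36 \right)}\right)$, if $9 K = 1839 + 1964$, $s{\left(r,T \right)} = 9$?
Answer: $\frac{7786048}{3} \approx 2.5953 \cdot 10^{6}$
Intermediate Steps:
$K = \frac{3803}{9}$ ($K = \frac{1839 + 1964}{9} = \frac{1}{9} \cdot 3803 = \frac{3803}{9} \approx 422.56$)
$X{\left(Z,w \right)} = \left(-5 + Z\right) \left(9 + w\right)$ ($X{\left(Z,w \right)} = \left(Z - 5\right) \left(w + 9\right) = \left(-5 + Z\right) \left(9 + w\right)$)
$\left(-1039 - 2609\right) \left(K + X{\left(47,-36 \right)}\right) = \left(-1039 - 2609\right) \left(\frac{3803}{9} + \left(-45 - -180 + 9 \cdot 47 + 47 \left(-36\right)\right)\right) = - 3648 \left(\frac{3803}{9} + \left(-45 + 180 + 423 - 1692\right)\right) = - 3648 \left(\frac{3803}{9} - 1134\right) = \left(-3648\right) \left(- \frac{6403}{9}\right) = \frac{7786048}{3}$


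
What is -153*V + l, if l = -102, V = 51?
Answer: -7905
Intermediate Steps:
-153*V + l = -153*51 - 102 = -7803 - 102 = -7905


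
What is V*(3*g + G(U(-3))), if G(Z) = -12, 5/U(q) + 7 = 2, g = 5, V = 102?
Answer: 306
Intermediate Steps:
U(q) = -1 (U(q) = 5/(-7 + 2) = 5/(-5) = 5*(-⅕) = -1)
V*(3*g + G(U(-3))) = 102*(3*5 - 12) = 102*(15 - 12) = 102*3 = 306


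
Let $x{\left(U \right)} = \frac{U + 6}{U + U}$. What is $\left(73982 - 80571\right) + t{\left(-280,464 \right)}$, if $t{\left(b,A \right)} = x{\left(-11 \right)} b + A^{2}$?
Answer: $\frac{2295077}{11} \approx 2.0864 \cdot 10^{5}$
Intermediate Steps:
$x{\left(U \right)} = \frac{6 + U}{2 U}$
$t{\left(b,A \right)} = A^{2} + \frac{5 b}{22}$ ($t{\left(b,A \right)} = \frac{6 - 11}{2 \left(-11\right)} b + A^{2} = \frac{1}{2} \left(- \frac{1}{11}\right) \left(-5\right) b + A^{2} = \frac{5 b}{22} + A^{2} = A^{2} + \frac{5 b}{22}$)
$\left(73982 - 80571\right) + t{\left(-280,464 \right)} = \left(73982 - 80571\right) + \left(464^{2} + \frac{5}{22} \left(-280\right)\right) = \left(73982 + \left(-150358 + 69787\right)\right) + \left(215296 - \frac{700}{11}\right) = \left(73982 - 80571\right) + \frac{2367556}{11} = -6589 + \frac{2367556}{11} = \frac{2295077}{11}$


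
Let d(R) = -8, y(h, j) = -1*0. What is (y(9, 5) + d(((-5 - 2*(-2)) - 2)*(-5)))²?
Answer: 64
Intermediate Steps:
y(h, j) = 0
(y(9, 5) + d(((-5 - 2*(-2)) - 2)*(-5)))² = (0 - 8)² = (-8)² = 64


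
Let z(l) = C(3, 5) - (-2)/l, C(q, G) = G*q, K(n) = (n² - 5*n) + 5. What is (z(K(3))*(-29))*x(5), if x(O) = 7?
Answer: -2639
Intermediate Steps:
K(n) = 5 + n² - 5*n
z(l) = 15 + 2/l (z(l) = 5*3 - (-2)/l = 15 + 2/l)
(z(K(3))*(-29))*x(5) = ((15 + 2/(5 + 3² - 5*3))*(-29))*7 = ((15 + 2/(5 + 9 - 15))*(-29))*7 = ((15 + 2/(-1))*(-29))*7 = ((15 + 2*(-1))*(-29))*7 = ((15 - 2)*(-29))*7 = (13*(-29))*7 = -377*7 = -2639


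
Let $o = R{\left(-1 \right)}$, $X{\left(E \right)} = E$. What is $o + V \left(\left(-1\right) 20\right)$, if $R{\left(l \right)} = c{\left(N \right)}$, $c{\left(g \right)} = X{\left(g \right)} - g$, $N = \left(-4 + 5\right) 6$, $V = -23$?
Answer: $460$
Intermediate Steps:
$N = 6$ ($N = 1 \cdot 6 = 6$)
$c{\left(g \right)} = 0$ ($c{\left(g \right)} = g - g = 0$)
$R{\left(l \right)} = 0$
$o = 0$
$o + V \left(\left(-1\right) 20\right) = 0 - 23 \left(\left(-1\right) 20\right) = 0 - -460 = 0 + 460 = 460$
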